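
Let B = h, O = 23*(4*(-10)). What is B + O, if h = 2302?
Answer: 1382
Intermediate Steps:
O = -920 (O = 23*(-40) = -920)
B = 2302
B + O = 2302 - 920 = 1382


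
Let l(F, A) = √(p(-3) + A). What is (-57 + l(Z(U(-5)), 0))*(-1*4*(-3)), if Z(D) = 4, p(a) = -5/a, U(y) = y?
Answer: -684 + 4*√15 ≈ -668.51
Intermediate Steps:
l(F, A) = √(5/3 + A) (l(F, A) = √(-5/(-3) + A) = √(-5*(-⅓) + A) = √(5/3 + A))
(-57 + l(Z(U(-5)), 0))*(-1*4*(-3)) = (-57 + √(15 + 9*0)/3)*(-1*4*(-3)) = (-57 + √(15 + 0)/3)*(-4*(-3)) = (-57 + √15/3)*12 = -684 + 4*√15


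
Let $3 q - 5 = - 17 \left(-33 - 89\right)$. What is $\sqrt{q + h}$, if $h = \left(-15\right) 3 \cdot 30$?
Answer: $3 i \sqrt{73} \approx 25.632 i$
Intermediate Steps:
$h = -1350$ ($h = \left(-45\right) 30 = -1350$)
$q = 693$ ($q = \frac{5}{3} + \frac{\left(-17\right) \left(-33 - 89\right)}{3} = \frac{5}{3} + \frac{\left(-17\right) \left(-122\right)}{3} = \frac{5}{3} + \frac{1}{3} \cdot 2074 = \frac{5}{3} + \frac{2074}{3} = 693$)
$\sqrt{q + h} = \sqrt{693 - 1350} = \sqrt{-657} = 3 i \sqrt{73}$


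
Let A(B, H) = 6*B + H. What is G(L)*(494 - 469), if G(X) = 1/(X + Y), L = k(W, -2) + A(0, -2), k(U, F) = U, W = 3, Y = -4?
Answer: -25/3 ≈ -8.3333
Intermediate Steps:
A(B, H) = H + 6*B
L = 1 (L = 3 + (-2 + 6*0) = 3 + (-2 + 0) = 3 - 2 = 1)
G(X) = 1/(-4 + X) (G(X) = 1/(X - 4) = 1/(-4 + X))
G(L)*(494 - 469) = (494 - 469)/(-4 + 1) = 25/(-3) = -⅓*25 = -25/3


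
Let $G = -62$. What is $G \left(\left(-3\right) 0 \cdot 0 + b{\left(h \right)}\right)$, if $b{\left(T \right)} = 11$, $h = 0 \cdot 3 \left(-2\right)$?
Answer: $-682$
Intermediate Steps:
$h = 0$ ($h = 0 \left(-2\right) = 0$)
$G \left(\left(-3\right) 0 \cdot 0 + b{\left(h \right)}\right) = - 62 \left(\left(-3\right) 0 \cdot 0 + 11\right) = - 62 \left(0 \cdot 0 + 11\right) = - 62 \left(0 + 11\right) = \left(-62\right) 11 = -682$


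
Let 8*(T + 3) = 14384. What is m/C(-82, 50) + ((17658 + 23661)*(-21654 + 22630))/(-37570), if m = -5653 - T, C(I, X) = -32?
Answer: -63165853/75140 ≈ -840.64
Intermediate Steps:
T = 1795 (T = -3 + (⅛)*14384 = -3 + 1798 = 1795)
m = -7448 (m = -5653 - 1*1795 = -5653 - 1795 = -7448)
m/C(-82, 50) + ((17658 + 23661)*(-21654 + 22630))/(-37570) = -7448/(-32) + ((17658 + 23661)*(-21654 + 22630))/(-37570) = -7448*(-1/32) + (41319*976)*(-1/37570) = 931/4 + 40327344*(-1/37570) = 931/4 - 20163672/18785 = -63165853/75140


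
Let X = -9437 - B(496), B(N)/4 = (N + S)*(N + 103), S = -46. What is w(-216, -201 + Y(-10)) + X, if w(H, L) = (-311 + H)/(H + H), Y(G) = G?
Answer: -469858657/432 ≈ -1.0876e+6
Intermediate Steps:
B(N) = 4*(-46 + N)*(103 + N) (B(N) = 4*((N - 46)*(N + 103)) = 4*((-46 + N)*(103 + N)) = 4*(-46 + N)*(103 + N))
w(H, L) = (-311 + H)/(2*H) (w(H, L) = (-311 + H)/((2*H)) = (-311 + H)*(1/(2*H)) = (-311 + H)/(2*H))
X = -1087637 (X = -9437 - (-18952 + 4*496² + 228*496) = -9437 - (-18952 + 4*246016 + 113088) = -9437 - (-18952 + 984064 + 113088) = -9437 - 1*1078200 = -9437 - 1078200 = -1087637)
w(-216, -201 + Y(-10)) + X = (½)*(-311 - 216)/(-216) - 1087637 = (½)*(-1/216)*(-527) - 1087637 = 527/432 - 1087637 = -469858657/432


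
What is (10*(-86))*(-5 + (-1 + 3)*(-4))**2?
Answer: -145340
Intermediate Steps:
(10*(-86))*(-5 + (-1 + 3)*(-4))**2 = -860*(-5 + 2*(-4))**2 = -860*(-5 - 8)**2 = -860*(-13)**2 = -860*169 = -145340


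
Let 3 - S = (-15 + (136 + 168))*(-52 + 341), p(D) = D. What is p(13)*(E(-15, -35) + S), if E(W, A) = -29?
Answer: -1086111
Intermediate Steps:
S = -83518 (S = 3 - (-15 + (136 + 168))*(-52 + 341) = 3 - (-15 + 304)*289 = 3 - 289*289 = 3 - 1*83521 = 3 - 83521 = -83518)
p(13)*(E(-15, -35) + S) = 13*(-29 - 83518) = 13*(-83547) = -1086111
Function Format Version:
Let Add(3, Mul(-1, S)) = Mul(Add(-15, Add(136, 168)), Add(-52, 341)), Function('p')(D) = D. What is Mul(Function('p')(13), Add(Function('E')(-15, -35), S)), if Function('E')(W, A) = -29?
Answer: -1086111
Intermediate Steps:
S = -83518 (S = Add(3, Mul(-1, Mul(Add(-15, Add(136, 168)), Add(-52, 341)))) = Add(3, Mul(-1, Mul(Add(-15, 304), 289))) = Add(3, Mul(-1, Mul(289, 289))) = Add(3, Mul(-1, 83521)) = Add(3, -83521) = -83518)
Mul(Function('p')(13), Add(Function('E')(-15, -35), S)) = Mul(13, Add(-29, -83518)) = Mul(13, -83547) = -1086111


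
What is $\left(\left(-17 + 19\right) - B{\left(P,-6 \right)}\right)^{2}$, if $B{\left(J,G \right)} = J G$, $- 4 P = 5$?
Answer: $\frac{121}{4} \approx 30.25$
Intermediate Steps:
$P = - \frac{5}{4}$ ($P = \left(- \frac{1}{4}\right) 5 = - \frac{5}{4} \approx -1.25$)
$B{\left(J,G \right)} = G J$
$\left(\left(-17 + 19\right) - B{\left(P,-6 \right)}\right)^{2} = \left(\left(-17 + 19\right) - \left(-6\right) \left(- \frac{5}{4}\right)\right)^{2} = \left(2 - \frac{15}{2}\right)^{2} = \left(- \frac{11}{2}\right)^{2} = \frac{121}{4}$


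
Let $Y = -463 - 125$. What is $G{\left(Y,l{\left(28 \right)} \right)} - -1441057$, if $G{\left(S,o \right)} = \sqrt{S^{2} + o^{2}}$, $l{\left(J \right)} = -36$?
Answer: $1441057 + 12 \sqrt{2410} \approx 1.4416 \cdot 10^{6}$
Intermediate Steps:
$Y = -588$
$G{\left(Y,l{\left(28 \right)} \right)} - -1441057 = \sqrt{\left(-588\right)^{2} + \left(-36\right)^{2}} - -1441057 = \sqrt{345744 + 1296} + 1441057 = \sqrt{347040} + 1441057 = 12 \sqrt{2410} + 1441057 = 1441057 + 12 \sqrt{2410}$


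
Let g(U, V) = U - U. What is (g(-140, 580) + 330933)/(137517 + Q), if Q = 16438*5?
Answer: 330933/219707 ≈ 1.5062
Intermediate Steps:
g(U, V) = 0
Q = 82190
(g(-140, 580) + 330933)/(137517 + Q) = (0 + 330933)/(137517 + 82190) = 330933/219707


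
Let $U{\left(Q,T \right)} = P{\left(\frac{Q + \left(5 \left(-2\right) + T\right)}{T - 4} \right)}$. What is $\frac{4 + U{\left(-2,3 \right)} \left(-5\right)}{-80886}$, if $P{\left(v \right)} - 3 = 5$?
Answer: $\frac{6}{13481} \approx 0.00044507$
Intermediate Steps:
$P{\left(v \right)} = 8$ ($P{\left(v \right)} = 3 + 5 = 8$)
$U{\left(Q,T \right)} = 8$
$\frac{4 + U{\left(-2,3 \right)} \left(-5\right)}{-80886} = \frac{4 + 8 \left(-5\right)}{-80886} = \left(4 - 40\right) \left(- \frac{1}{80886}\right) = \left(-36\right) \left(- \frac{1}{80886}\right) = \frac{6}{13481}$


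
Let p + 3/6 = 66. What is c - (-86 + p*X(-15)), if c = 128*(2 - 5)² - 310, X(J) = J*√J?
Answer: 928 + 1965*I*√15/2 ≈ 928.0 + 3805.2*I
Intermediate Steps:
X(J) = J^(3/2)
p = 131/2 (p = -½ + 66 = 131/2 ≈ 65.500)
c = 842 (c = 128*(-3)² - 310 = 128*9 - 310 = 1152 - 310 = 842)
c - (-86 + p*X(-15)) = 842 - (-86 + 131*(-15)^(3/2)/2) = 842 - (-86 + 131*(-15*I*√15)/2) = 842 - (-86 - 1965*I*√15/2) = 842 + (86 + 1965*I*√15/2) = 928 + 1965*I*√15/2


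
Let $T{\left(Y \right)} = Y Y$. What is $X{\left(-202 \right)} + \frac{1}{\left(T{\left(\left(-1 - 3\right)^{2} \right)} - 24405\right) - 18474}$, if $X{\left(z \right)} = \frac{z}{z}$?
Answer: $\frac{42622}{42623} \approx 0.99998$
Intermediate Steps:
$X{\left(z \right)} = 1$
$T{\left(Y \right)} = Y^{2}$
$X{\left(-202 \right)} + \frac{1}{\left(T{\left(\left(-1 - 3\right)^{2} \right)} - 24405\right) - 18474} = 1 + \frac{1}{\left(\left(\left(-1 - 3\right)^{2}\right)^{2} - 24405\right) - 18474} = 1 + \frac{1}{\left(\left(\left(-4\right)^{2}\right)^{2} - 24405\right) - 18474} = 1 + \frac{1}{\left(16^{2} - 24405\right) - 18474} = 1 + \frac{1}{\left(256 - 24405\right) - 18474} = 1 + \frac{1}{-24149 - 18474} = 1 + \frac{1}{-42623} = 1 - \frac{1}{42623} = \frac{42622}{42623}$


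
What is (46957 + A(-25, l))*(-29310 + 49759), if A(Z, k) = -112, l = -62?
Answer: 957933405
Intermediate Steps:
(46957 + A(-25, l))*(-29310 + 49759) = (46957 - 112)*(-29310 + 49759) = 46845*20449 = 957933405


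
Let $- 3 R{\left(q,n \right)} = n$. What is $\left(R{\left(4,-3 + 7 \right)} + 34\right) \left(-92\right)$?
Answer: $- \frac{9016}{3} \approx -3005.3$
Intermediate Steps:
$R{\left(q,n \right)} = - \frac{n}{3}$
$\left(R{\left(4,-3 + 7 \right)} + 34\right) \left(-92\right) = \left(- \frac{-3 + 7}{3} + 34\right) \left(-92\right) = \left(\left(- \frac{1}{3}\right) 4 + 34\right) \left(-92\right) = \left(- \frac{4}{3} + 34\right) \left(-92\right) = \frac{98}{3} \left(-92\right) = - \frac{9016}{3}$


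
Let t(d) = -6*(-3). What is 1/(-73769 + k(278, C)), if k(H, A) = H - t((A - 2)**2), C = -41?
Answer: -1/73509 ≈ -1.3604e-5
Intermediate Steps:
t(d) = 18
k(H, A) = -18 + H (k(H, A) = H - 1*18 = H - 18 = -18 + H)
1/(-73769 + k(278, C)) = 1/(-73769 + (-18 + 278)) = 1/(-73769 + 260) = 1/(-73509) = -1/73509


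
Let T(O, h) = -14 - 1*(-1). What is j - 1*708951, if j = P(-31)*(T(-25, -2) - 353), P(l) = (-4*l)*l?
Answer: 697953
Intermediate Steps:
P(l) = -4*l**2
T(O, h) = -13 (T(O, h) = -14 + 1 = -13)
j = 1406904 (j = (-4*(-31)**2)*(-13 - 353) = -4*961*(-366) = -3844*(-366) = 1406904)
j - 1*708951 = 1406904 - 1*708951 = 1406904 - 708951 = 697953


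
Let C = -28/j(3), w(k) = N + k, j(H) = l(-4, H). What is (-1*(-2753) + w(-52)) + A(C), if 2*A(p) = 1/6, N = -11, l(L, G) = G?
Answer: 32281/12 ≈ 2690.1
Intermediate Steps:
j(H) = H
w(k) = -11 + k
C = -28/3 ≈ -9.3333
A(p) = 1/12 (A(p) = (½)/6 = (½)*(⅙) = 1/12)
(-1*(-2753) + w(-52)) + A(C) = (-1*(-2753) + (-11 - 52)) + 1/12 = (2753 - 63) + 1/12 = 2690 + 1/12 = 32281/12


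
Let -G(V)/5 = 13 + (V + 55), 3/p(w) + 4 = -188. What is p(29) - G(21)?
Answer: 28479/64 ≈ 444.98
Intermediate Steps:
p(w) = -1/64 (p(w) = 3/(-4 - 188) = 3/(-192) = 3*(-1/192) = -1/64)
G(V) = -340 - 5*V (G(V) = -5*(13 + (V + 55)) = -5*(13 + (55 + V)) = -5*(68 + V) = -340 - 5*V)
p(29) - G(21) = -1/64 - (-340 - 5*21) = -1/64 - (-340 - 105) = -1/64 - 1*(-445) = -1/64 + 445 = 28479/64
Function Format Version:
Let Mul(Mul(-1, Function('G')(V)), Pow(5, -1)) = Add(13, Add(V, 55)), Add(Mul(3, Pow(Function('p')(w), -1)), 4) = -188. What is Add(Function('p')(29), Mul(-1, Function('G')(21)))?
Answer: Rational(28479, 64) ≈ 444.98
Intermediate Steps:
Function('p')(w) = Rational(-1, 64) (Function('p')(w) = Mul(3, Pow(Add(-4, -188), -1)) = Mul(3, Pow(-192, -1)) = Mul(3, Rational(-1, 192)) = Rational(-1, 64))
Function('G')(V) = Add(-340, Mul(-5, V)) (Function('G')(V) = Mul(-5, Add(13, Add(V, 55))) = Mul(-5, Add(13, Add(55, V))) = Mul(-5, Add(68, V)) = Add(-340, Mul(-5, V)))
Add(Function('p')(29), Mul(-1, Function('G')(21))) = Add(Rational(-1, 64), Mul(-1, Add(-340, Mul(-5, 21)))) = Add(Rational(-1, 64), Mul(-1, Add(-340, -105))) = Add(Rational(-1, 64), Mul(-1, -445)) = Add(Rational(-1, 64), 445) = Rational(28479, 64)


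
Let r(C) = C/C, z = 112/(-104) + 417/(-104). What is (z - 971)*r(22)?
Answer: -101513/104 ≈ -976.09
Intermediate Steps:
z = -529/104 (z = 112*(-1/104) + 417*(-1/104) = -14/13 - 417/104 = -529/104 ≈ -5.0865)
r(C) = 1
(z - 971)*r(22) = (-529/104 - 971)*1 = -101513/104*1 = -101513/104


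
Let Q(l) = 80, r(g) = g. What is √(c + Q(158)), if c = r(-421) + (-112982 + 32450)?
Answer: I*√80873 ≈ 284.38*I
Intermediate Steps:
c = -80953 (c = -421 + (-112982 + 32450) = -421 - 80532 = -80953)
√(c + Q(158)) = √(-80953 + 80) = √(-80873) = I*√80873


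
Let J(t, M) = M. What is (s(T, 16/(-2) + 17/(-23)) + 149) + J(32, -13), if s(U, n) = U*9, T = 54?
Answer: 622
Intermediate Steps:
s(U, n) = 9*U
(s(T, 16/(-2) + 17/(-23)) + 149) + J(32, -13) = (9*54 + 149) - 13 = (486 + 149) - 13 = 635 - 13 = 622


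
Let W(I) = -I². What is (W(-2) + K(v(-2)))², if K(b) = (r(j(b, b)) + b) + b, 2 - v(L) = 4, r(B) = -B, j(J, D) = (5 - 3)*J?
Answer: 16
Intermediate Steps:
j(J, D) = 2*J
v(L) = -2 (v(L) = 2 - 1*4 = 2 - 4 = -2)
K(b) = 0 (K(b) = (-2*b + b) + b = -b + b = 0)
(W(-2) + K(v(-2)))² = (-1*(-2)² + 0)² = (-1*4 + 0)² = (-4 + 0)² = (-4)² = 16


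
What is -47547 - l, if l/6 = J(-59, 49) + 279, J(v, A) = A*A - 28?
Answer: -63459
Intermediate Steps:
J(v, A) = -28 + A² (J(v, A) = A² - 28 = -28 + A²)
l = 15912 (l = 6*((-28 + 49²) + 279) = 6*((-28 + 2401) + 279) = 6*(2373 + 279) = 6*2652 = 15912)
-47547 - l = -47547 - 1*15912 = -47547 - 15912 = -63459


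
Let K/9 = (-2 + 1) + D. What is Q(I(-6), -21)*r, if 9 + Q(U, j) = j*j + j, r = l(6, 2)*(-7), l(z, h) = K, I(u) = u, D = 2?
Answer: -25893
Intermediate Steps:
K = 9 (K = 9*((-2 + 1) + 2) = 9*(-1 + 2) = 9*1 = 9)
l(z, h) = 9
r = -63 (r = 9*(-7) = -63)
Q(U, j) = -9 + j + j**2 (Q(U, j) = -9 + (j*j + j) = -9 + (j**2 + j) = -9 + (j + j**2) = -9 + j + j**2)
Q(I(-6), -21)*r = (-9 - 21 + (-21)**2)*(-63) = (-9 - 21 + 441)*(-63) = 411*(-63) = -25893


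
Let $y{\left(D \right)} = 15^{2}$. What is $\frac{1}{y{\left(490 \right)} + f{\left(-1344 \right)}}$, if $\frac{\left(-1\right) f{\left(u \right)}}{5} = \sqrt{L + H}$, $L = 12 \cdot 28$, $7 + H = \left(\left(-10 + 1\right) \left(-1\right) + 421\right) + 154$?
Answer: $\frac{9}{1112} + \frac{\sqrt{913}}{5560} \approx 0.013528$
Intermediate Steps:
$H = 577$ ($H = -7 + \left(\left(\left(-10 + 1\right) \left(-1\right) + 421\right) + 154\right) = -7 + \left(\left(\left(-9\right) \left(-1\right) + 421\right) + 154\right) = -7 + \left(\left(9 + 421\right) + 154\right) = -7 + \left(430 + 154\right) = -7 + 584 = 577$)
$L = 336$
$f{\left(u \right)} = - 5 \sqrt{913}$ ($f{\left(u \right)} = - 5 \sqrt{336 + 577} = - 5 \sqrt{913}$)
$y{\left(D \right)} = 225$
$\frac{1}{y{\left(490 \right)} + f{\left(-1344 \right)}} = \frac{1}{225 - 5 \sqrt{913}}$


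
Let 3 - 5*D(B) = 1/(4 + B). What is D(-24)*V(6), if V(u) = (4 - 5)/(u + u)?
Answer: -61/1200 ≈ -0.050833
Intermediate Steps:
V(u) = -1/(2*u)
D(B) = ⅗ - 1/(5*(4 + B))
D(-24)*V(6) = ((11 + 3*(-24))/(5*(4 - 24)))*(-½/6) = ((⅕)*(11 - 72)/(-20))*(-½*⅙) = ((⅕)*(-1/20)*(-61))*(-1/12) = (61/100)*(-1/12) = -61/1200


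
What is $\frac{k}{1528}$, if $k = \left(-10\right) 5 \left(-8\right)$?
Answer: $\frac{50}{191} \approx 0.26178$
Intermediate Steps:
$k = 400$ ($k = \left(-50\right) \left(-8\right) = 400$)
$\frac{k}{1528} = \frac{400}{1528} = 400 \cdot \frac{1}{1528} = \frac{50}{191}$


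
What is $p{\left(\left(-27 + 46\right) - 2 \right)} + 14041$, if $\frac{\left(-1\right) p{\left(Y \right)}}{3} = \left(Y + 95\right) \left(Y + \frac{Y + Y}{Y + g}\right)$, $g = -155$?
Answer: $\frac{193471}{23} \approx 8411.8$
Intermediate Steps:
$p{\left(Y \right)} = - 3 \left(95 + Y\right) \left(Y + \frac{2 Y}{-155 + Y}\right)$ ($p{\left(Y \right)} = - 3 \left(Y + 95\right) \left(Y + \frac{Y + Y}{Y - 155}\right) = - 3 \left(95 + Y\right) \left(Y + \frac{2 Y}{-155 + Y}\right)$)
$p{\left(\left(-27 + 46\right) - 2 \right)} + 14041 = \frac{3 \left(\left(-27 + 46\right) - 2\right) \left(14535 - \left(\left(-27 + 46\right) - 2\right)^{2} + 58 \left(\left(-27 + 46\right) - 2\right)\right)}{-155 + \left(\left(-27 + 46\right) - 2\right)} + 14041 = \frac{3 \left(19 - 2\right) \left(14535 - \left(19 - 2\right)^{2} + 58 \left(19 - 2\right)\right)}{-155 + \left(19 - 2\right)} + 14041 = 3 \cdot 17 \frac{1}{-155 + 17} \left(14535 - 17^{2} + 58 \cdot 17\right) + 14041 = 3 \cdot 17 \frac{1}{-138} \left(14535 - 289 + 986\right) + 14041 = 3 \cdot 17 \left(- \frac{1}{138}\right) \left(14535 - 289 + 986\right) + 14041 = 3 \cdot 17 \left(- \frac{1}{138}\right) 15232 + 14041 = - \frac{129472}{23} + 14041 = \frac{193471}{23}$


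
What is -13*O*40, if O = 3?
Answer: -1560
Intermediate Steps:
-13*O*40 = -13*3*40 = -39*40 = -1560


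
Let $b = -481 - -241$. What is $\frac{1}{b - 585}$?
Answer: $- \frac{1}{825} \approx -0.0012121$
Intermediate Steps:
$b = -240$ ($b = -481 + 241 = -240$)
$\frac{1}{b - 585} = \frac{1}{-240 - 585} = \frac{1}{-825} = - \frac{1}{825}$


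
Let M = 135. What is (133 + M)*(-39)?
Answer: -10452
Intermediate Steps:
(133 + M)*(-39) = (133 + 135)*(-39) = 268*(-39) = -10452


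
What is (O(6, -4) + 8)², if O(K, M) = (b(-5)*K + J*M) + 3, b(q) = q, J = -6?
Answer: 25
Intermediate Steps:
O(K, M) = 3 - 6*M - 5*K (O(K, M) = (-5*K - 6*M) + 3 = (-6*M - 5*K) + 3 = 3 - 6*M - 5*K)
(O(6, -4) + 8)² = ((3 - 6*(-4) - 5*6) + 8)² = ((3 + 24 - 30) + 8)² = (-3 + 8)² = 5² = 25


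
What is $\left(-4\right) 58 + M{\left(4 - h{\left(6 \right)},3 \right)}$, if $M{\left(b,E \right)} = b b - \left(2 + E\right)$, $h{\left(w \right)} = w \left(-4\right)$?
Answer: $547$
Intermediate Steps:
$h{\left(w \right)} = - 4 w$
$M{\left(b,E \right)} = -2 + b^{2} - E$ ($M{\left(b,E \right)} = b^{2} - \left(2 + E\right) = -2 + b^{2} - E$)
$\left(-4\right) 58 + M{\left(4 - h{\left(6 \right)},3 \right)} = \left(-4\right) 58 - \left(5 - \left(4 - \left(-4\right) 6\right)^{2}\right) = -232 - \left(5 - \left(4 - -24\right)^{2}\right) = -232 - \left(5 - \left(4 + 24\right)^{2}\right) = -232 - \left(5 - 784\right) = -232 - -779 = -232 + 779 = 547$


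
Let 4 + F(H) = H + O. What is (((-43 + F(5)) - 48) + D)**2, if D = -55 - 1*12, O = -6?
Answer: 26569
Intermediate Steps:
F(H) = -10 + H (F(H) = -4 + (H - 6) = -4 + (-6 + H) = -10 + H)
D = -67 (D = -55 - 12 = -67)
(((-43 + F(5)) - 48) + D)**2 = (((-43 + (-10 + 5)) - 48) - 67)**2 = (((-43 - 5) - 48) - 67)**2 = ((-48 - 48) - 67)**2 = (-96 - 67)**2 = (-163)**2 = 26569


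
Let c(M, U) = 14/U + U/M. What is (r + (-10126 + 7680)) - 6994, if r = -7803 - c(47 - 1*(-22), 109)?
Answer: -129697450/7521 ≈ -17245.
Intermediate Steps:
r = -58699210/7521 (r = -7803 - (14/109 + 109/(47 - 1*(-22))) = -7803 - (14*(1/109) + 109/(47 + 22)) = -7803 - (14/109 + 109/69) = -7803 - 1*12847/7521 = -7803 - 12847/7521 = -58699210/7521 ≈ -7804.7)
(r + (-10126 + 7680)) - 6994 = (-58699210/7521 + (-10126 + 7680)) - 6994 = (-58699210/7521 - 2446) - 6994 = -77095576/7521 - 6994 = -129697450/7521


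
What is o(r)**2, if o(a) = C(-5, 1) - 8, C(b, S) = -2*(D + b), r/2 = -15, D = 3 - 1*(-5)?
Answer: 196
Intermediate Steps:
D = 8 (D = 3 + 5 = 8)
r = -30 (r = 2*(-15) = -30)
C(b, S) = -16 - 2*b (C(b, S) = -2*(8 + b) = -16 - 2*b)
o(a) = -14 (o(a) = (-16 - 2*(-5)) - 8 = (-16 + 10) - 8 = -6 - 8 = -14)
o(r)**2 = (-14)**2 = 196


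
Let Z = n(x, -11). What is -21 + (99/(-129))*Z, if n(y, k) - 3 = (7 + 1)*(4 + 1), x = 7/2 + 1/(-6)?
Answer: -54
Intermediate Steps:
x = 10/3 (x = 7*(1/2) + 1*(-1/6) = 7/2 - 1/6 = 10/3 ≈ 3.3333)
n(y, k) = 43 (n(y, k) = 3 + (7 + 1)*(4 + 1) = 3 + 8*5 = 3 + 40 = 43)
Z = 43
-21 + (99/(-129))*Z = -21 + (99/(-129))*43 = -21 + (99*(-1/129))*43 = -21 - 33/43*43 = -21 - 33 = -54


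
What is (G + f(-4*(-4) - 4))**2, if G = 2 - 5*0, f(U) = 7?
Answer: 81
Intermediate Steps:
G = 2 (G = 2 + 0 = 2)
(G + f(-4*(-4) - 4))**2 = (2 + 7)**2 = 9**2 = 81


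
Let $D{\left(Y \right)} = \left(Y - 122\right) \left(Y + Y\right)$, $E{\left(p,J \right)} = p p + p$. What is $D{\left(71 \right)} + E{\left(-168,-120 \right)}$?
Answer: $20814$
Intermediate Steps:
$E{\left(p,J \right)} = p + p^{2}$ ($E{\left(p,J \right)} = p^{2} + p = p + p^{2}$)
$D{\left(Y \right)} = 2 Y \left(-122 + Y\right)$ ($D{\left(Y \right)} = \left(-122 + Y\right) 2 Y = 2 Y \left(-122 + Y\right)$)
$D{\left(71 \right)} + E{\left(-168,-120 \right)} = 2 \cdot 71 \left(-122 + 71\right) - 168 \left(1 - 168\right) = 2 \cdot 71 \left(-51\right) - -28056 = -7242 + 28056 = 20814$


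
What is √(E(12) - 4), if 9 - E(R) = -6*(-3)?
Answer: I*√13 ≈ 3.6056*I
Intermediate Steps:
E(R) = -9 (E(R) = 9 - (-6)*(-3) = 9 - 1*18 = 9 - 18 = -9)
√(E(12) - 4) = √(-9 - 4) = √(-13) = I*√13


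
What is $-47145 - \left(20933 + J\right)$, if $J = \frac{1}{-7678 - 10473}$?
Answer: $- \frac{1235683777}{18151} \approx -68078.0$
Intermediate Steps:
$J = - \frac{1}{18151}$ ($J = \frac{1}{-18151} = - \frac{1}{18151} \approx -5.5093 \cdot 10^{-5}$)
$-47145 - \left(20933 + J\right) = -47145 - \left(20933 - \frac{1}{18151}\right) = -47145 - \frac{379954882}{18151} = - \frac{1235683777}{18151}$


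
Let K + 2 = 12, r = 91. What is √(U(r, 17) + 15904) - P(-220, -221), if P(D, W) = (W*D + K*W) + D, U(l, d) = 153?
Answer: -46190 + √16057 ≈ -46063.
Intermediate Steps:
K = 10 (K = -2 + 12 = 10)
P(D, W) = D + 10*W + D*W (P(D, W) = (W*D + 10*W) + D = (D*W + 10*W) + D = (10*W + D*W) + D = D + 10*W + D*W)
√(U(r, 17) + 15904) - P(-220, -221) = √(153 + 15904) - (-220 + 10*(-221) - 220*(-221)) = √16057 - (-220 - 2210 + 48620) = √16057 - 1*46190 = √16057 - 46190 = -46190 + √16057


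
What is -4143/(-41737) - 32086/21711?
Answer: -1249224709/906152007 ≈ -1.3786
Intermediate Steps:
-4143/(-41737) - 32086/21711 = -4143*(-1/41737) - 32086*1/21711 = 4143/41737 - 32086/21711 = -1249224709/906152007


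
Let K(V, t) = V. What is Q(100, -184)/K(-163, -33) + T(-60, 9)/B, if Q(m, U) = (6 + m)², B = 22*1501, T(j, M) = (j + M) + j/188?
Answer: -8719523590/126490771 ≈ -68.934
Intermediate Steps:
T(j, M) = M + 189*j/188 (T(j, M) = (M + j) + j*(1/188) = (M + j) + j/188 = M + 189*j/188)
B = 33022
Q(100, -184)/K(-163, -33) + T(-60, 9)/B = (6 + 100)²/(-163) + (9 + (189/188)*(-60))/33022 = 106²*(-1/163) + (9 - 2835/47)*(1/33022) = 11236*(-1/163) - 2412/47*1/33022 = -11236/163 - 1206/776017 = -8719523590/126490771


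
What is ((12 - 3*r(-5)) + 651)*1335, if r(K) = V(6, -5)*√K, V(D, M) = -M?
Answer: 885105 - 20025*I*√5 ≈ 8.8511e+5 - 44777.0*I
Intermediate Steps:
r(K) = 5*√K (r(K) = (-1*(-5))*√K = 5*√K)
((12 - 3*r(-5)) + 651)*1335 = ((12 - 15*√(-5)) + 651)*1335 = ((12 - 15*I*√5) + 651)*1335 = (663 - 15*I*√5)*1335 = 885105 - 20025*I*√5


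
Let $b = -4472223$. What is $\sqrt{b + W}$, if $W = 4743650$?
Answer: $\sqrt{271427} \approx 520.99$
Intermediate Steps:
$\sqrt{b + W} = \sqrt{-4472223 + 4743650} = \sqrt{271427}$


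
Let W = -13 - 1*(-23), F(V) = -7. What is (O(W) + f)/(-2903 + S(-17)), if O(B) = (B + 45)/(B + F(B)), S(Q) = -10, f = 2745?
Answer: -8290/8739 ≈ -0.94862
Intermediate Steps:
W = 10 (W = -13 + 23 = 10)
O(B) = (45 + B)/(-7 + B) (O(B) = (B + 45)/(B - 7) = (45 + B)/(-7 + B))
(O(W) + f)/(-2903 + S(-17)) = ((45 + 10)/(-7 + 10) + 2745)/(-2903 - 10) = (55/3 + 2745)/(-2913) = ((⅓)*55 + 2745)*(-1/2913) = (55/3 + 2745)*(-1/2913) = (8290/3)*(-1/2913) = -8290/8739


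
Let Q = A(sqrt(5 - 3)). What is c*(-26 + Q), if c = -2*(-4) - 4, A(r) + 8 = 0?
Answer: -136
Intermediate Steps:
A(r) = -8 (A(r) = -8 + 0 = -8)
Q = -8
c = 4 (c = 8 - 4 = 4)
c*(-26 + Q) = 4*(-26 - 8) = 4*(-34) = -136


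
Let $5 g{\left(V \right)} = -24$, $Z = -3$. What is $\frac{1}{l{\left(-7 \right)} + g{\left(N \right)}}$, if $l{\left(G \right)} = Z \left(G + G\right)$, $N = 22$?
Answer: $\frac{5}{186} \approx 0.026882$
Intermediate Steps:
$l{\left(G \right)} = - 6 G$ ($l{\left(G \right)} = - 3 \left(G + G\right) = - 3 \cdot 2 G = - 6 G$)
$g{\left(V \right)} = - \frac{24}{5}$ ($g{\left(V \right)} = \frac{1}{5} \left(-24\right) = - \frac{24}{5}$)
$\frac{1}{l{\left(-7 \right)} + g{\left(N \right)}} = \frac{1}{\left(-6\right) \left(-7\right) - \frac{24}{5}} = \frac{1}{42 - \frac{24}{5}} = \frac{1}{\frac{186}{5}} = \frac{5}{186}$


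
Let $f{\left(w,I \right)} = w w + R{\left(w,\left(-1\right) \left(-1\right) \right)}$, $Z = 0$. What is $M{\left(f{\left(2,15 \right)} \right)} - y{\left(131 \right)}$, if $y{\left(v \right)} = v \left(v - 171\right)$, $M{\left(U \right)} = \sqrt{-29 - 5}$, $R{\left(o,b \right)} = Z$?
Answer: $5240 + i \sqrt{34} \approx 5240.0 + 5.831 i$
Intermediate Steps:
$R{\left(o,b \right)} = 0$
$f{\left(w,I \right)} = w^{2}$ ($f{\left(w,I \right)} = w w + 0 = w^{2} + 0 = w^{2}$)
$M{\left(U \right)} = i \sqrt{34}$ ($M{\left(U \right)} = \sqrt{-34} = i \sqrt{34}$)
$y{\left(v \right)} = v \left(-171 + v\right)$
$M{\left(f{\left(2,15 \right)} \right)} - y{\left(131 \right)} = i \sqrt{34} - 131 \left(-171 + 131\right) = i \sqrt{34} - 131 \left(-40\right) = i \sqrt{34} - -5240 = i \sqrt{34} + 5240 = 5240 + i \sqrt{34}$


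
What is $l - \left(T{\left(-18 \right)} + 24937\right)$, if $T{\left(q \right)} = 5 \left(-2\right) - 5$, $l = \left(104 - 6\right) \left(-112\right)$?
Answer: $-35898$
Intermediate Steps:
$l = -10976$ ($l = 98 \left(-112\right) = -10976$)
$T{\left(q \right)} = -15$ ($T{\left(q \right)} = -10 - 5 = -15$)
$l - \left(T{\left(-18 \right)} + 24937\right) = -10976 - \left(-15 + 24937\right) = -10976 - 24922 = -35898$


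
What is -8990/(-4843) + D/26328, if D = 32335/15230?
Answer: 24861557269/13392579696 ≈ 1.8564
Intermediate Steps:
D = 6467/3046 (D = 32335*(1/15230) = 6467/3046 ≈ 2.1231)
-8990/(-4843) + D/26328 = -8990/(-4843) + (6467/3046)/26328 = -8990*(-1/4843) + (6467/3046)*(1/26328) = 310/167 + 6467/80195088 = 24861557269/13392579696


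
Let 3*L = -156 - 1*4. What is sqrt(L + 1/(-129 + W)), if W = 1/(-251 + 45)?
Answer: I*sqrt(13561598802)/15945 ≈ 7.3035*I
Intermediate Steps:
L = -160/3 (L = (-156 - 1*4)/3 = (-156 - 4)/3 = (1/3)*(-160) = -160/3 ≈ -53.333)
W = -1/206 (W = 1/(-206) = -1/206 ≈ -0.0048544)
sqrt(L + 1/(-129 + W)) = sqrt(-160/3 + 1/(-129 - 1/206)) = sqrt(-160/3 + 1/(-26575/206)) = sqrt(-160/3 - 206/26575) = sqrt(-4252618/79725) = I*sqrt(13561598802)/15945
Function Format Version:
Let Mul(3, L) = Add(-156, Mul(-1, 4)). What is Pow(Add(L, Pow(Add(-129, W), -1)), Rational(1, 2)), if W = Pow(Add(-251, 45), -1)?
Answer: Mul(Rational(1, 15945), I, Pow(13561598802, Rational(1, 2))) ≈ Mul(7.3035, I)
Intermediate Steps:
L = Rational(-160, 3) (L = Mul(Rational(1, 3), Add(-156, Mul(-1, 4))) = Mul(Rational(1, 3), Add(-156, -4)) = Mul(Rational(1, 3), -160) = Rational(-160, 3) ≈ -53.333)
W = Rational(-1, 206) (W = Pow(-206, -1) = Rational(-1, 206) ≈ -0.0048544)
Pow(Add(L, Pow(Add(-129, W), -1)), Rational(1, 2)) = Pow(Add(Rational(-160, 3), Pow(Add(-129, Rational(-1, 206)), -1)), Rational(1, 2)) = Pow(Add(Rational(-160, 3), Pow(Rational(-26575, 206), -1)), Rational(1, 2)) = Pow(Add(Rational(-160, 3), Rational(-206, 26575)), Rational(1, 2)) = Pow(Rational(-4252618, 79725), Rational(1, 2)) = Mul(Rational(1, 15945), I, Pow(13561598802, Rational(1, 2)))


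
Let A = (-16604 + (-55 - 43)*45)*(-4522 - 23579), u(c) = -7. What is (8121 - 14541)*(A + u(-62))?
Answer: -3791102492940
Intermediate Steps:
A = 590514414 (A = (-16604 - 98*45)*(-28101) = (-16604 - 4410)*(-28101) = -21014*(-28101) = 590514414)
(8121 - 14541)*(A + u(-62)) = (8121 - 14541)*(590514414 - 7) = -6420*590514407 = -3791102492940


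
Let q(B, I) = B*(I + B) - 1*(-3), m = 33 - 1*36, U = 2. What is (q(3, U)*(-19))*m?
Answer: 1026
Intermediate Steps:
m = -3 (m = 33 - 36 = -3)
q(B, I) = 3 + B*(B + I) (q(B, I) = B*(B + I) + 3 = 3 + B*(B + I))
(q(3, U)*(-19))*m = ((3 + 3**2 + 3*2)*(-19))*(-3) = ((3 + 9 + 6)*(-19))*(-3) = (18*(-19))*(-3) = -342*(-3) = 1026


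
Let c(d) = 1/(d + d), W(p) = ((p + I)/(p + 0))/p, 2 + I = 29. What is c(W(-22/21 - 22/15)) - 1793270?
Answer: -53789129778/29995 ≈ -1.7933e+6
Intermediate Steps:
I = 27 (I = -2 + 29 = 27)
W(p) = (27 + p)/p² (W(p) = ((p + 27)/(p + 0))/p = ((27 + p)/p)/p = (27 + p)/p²)
c(d) = 1/(2*d)
c(W(-22/21 - 22/15)) - 1793270 = 1/(2*(((27 + (-22/21 - 22/15))/(-22/21 - 22/15)²))) - 1793270 = 1/(2*(((27 - 88/35)/(-88/35)²))) - 1793270 = 1/(2*(((1225/7744)*(857/35)))) - 1793270 = 1/(2*(29995/7744)) - 1793270 = (½)*(7744/29995) - 1793270 = 3872/29995 - 1793270 = -53789129778/29995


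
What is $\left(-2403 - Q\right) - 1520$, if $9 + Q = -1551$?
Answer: $-2363$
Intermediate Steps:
$Q = -1560$ ($Q = -9 - 1551 = -1560$)
$\left(-2403 - Q\right) - 1520 = \left(-2403 - -1560\right) - 1520 = \left(-2403 + 1560\right) - 1520 = -843 - 1520 = -2363$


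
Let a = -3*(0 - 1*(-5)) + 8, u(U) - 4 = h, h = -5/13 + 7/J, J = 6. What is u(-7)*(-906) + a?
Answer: -56414/13 ≈ -4339.5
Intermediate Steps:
h = 61/78 (h = -5/13 + 7/6 = 61/78 ≈ 0.78205)
u(U) = 373/78 (u(U) = 4 + 61/78 = 373/78)
a = -7 (a = -3*(0 + 5) + 8 = -3*5 + 8 = -15 + 8 = -7)
u(-7)*(-906) + a = (373/78)*(-906) - 7 = -56323/13 - 7 = -56414/13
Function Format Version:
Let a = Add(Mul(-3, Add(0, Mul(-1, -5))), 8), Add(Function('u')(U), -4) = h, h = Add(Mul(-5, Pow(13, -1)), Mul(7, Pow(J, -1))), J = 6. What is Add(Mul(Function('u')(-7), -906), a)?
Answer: Rational(-56414, 13) ≈ -4339.5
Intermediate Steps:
h = Rational(61, 78) (h = Add(Mul(-5, Pow(13, -1)), Mul(7, Pow(6, -1))) = Add(Mul(-5, Rational(1, 13)), Mul(7, Rational(1, 6))) = Add(Rational(-5, 13), Rational(7, 6)) = Rational(61, 78) ≈ 0.78205)
Function('u')(U) = Rational(373, 78) (Function('u')(U) = Add(4, Rational(61, 78)) = Rational(373, 78))
a = -7 (a = Add(Mul(-3, Add(0, 5)), 8) = Add(Mul(-3, 5), 8) = Add(-15, 8) = -7)
Add(Mul(Function('u')(-7), -906), a) = Add(Mul(Rational(373, 78), -906), -7) = Add(Rational(-56323, 13), -7) = Rational(-56414, 13)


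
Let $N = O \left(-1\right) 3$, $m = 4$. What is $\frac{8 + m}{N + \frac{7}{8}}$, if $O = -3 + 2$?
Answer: $\frac{96}{31} \approx 3.0968$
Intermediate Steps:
$O = -1$
$N = 3$ ($N = \left(-1\right) \left(-1\right) 3 = 1 \cdot 3 = 3$)
$\frac{8 + m}{N + \frac{7}{8}} = \frac{8 + 4}{3 + \frac{7}{8}} = \frac{1}{3 + 7 \cdot \frac{1}{8}} \cdot 12 = \frac{1}{3 + \frac{7}{8}} \cdot 12 = \frac{1}{\frac{31}{8}} \cdot 12 = \frac{8}{31} \cdot 12 = \frac{96}{31}$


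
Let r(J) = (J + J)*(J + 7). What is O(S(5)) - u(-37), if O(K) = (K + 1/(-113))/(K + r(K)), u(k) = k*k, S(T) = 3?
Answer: -9745573/7119 ≈ -1369.0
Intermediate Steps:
r(J) = 2*J*(7 + J) (r(J) = (2*J)*(7 + J) = 2*J*(7 + J))
u(k) = k**2
O(K) = (-1/113 + K)/(K + 2*K*(7 + K)) (O(K) = (K + 1/(-113))/(K + 2*K*(7 + K)) = (K - 1/113)/(K + 2*K*(7 + K)) = (-1/113 + K)/(K + 2*K*(7 + K)))
O(S(5)) - u(-37) = (-1/113 + 3)/(3*(15 + 2*3)) - 1*(-37)**2 = (1/3)*(338/113)/(15 + 6) - 1*1369 = (1/3)*(338/113)/21 - 1369 = (1/3)*(1/21)*(338/113) - 1369 = 338/7119 - 1369 = -9745573/7119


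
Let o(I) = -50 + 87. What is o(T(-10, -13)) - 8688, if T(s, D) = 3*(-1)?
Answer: -8651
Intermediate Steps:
T(s, D) = -3
o(I) = 37
o(T(-10, -13)) - 8688 = 37 - 8688 = -8651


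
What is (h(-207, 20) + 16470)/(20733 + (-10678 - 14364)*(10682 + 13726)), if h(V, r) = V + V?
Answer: -5352/203734801 ≈ -2.6269e-5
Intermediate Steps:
h(V, r) = 2*V
(h(-207, 20) + 16470)/(20733 + (-10678 - 14364)*(10682 + 13726)) = (2*(-207) + 16470)/(20733 + (-10678 - 14364)*(10682 + 13726)) = (-414 + 16470)/(20733 - 25042*24408) = 16056/(20733 - 611225136) = 16056/(-611204403) = 16056*(-1/611204403) = -5352/203734801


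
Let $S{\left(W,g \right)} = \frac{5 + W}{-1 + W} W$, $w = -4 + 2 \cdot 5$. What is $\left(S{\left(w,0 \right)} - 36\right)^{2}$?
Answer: $\frac{12996}{25} \approx 519.84$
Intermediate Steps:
$w = 6$ ($w = -4 + 10 = 6$)
$S{\left(W,g \right)} = \frac{W \left(5 + W\right)}{-1 + W}$ ($S{\left(W,g \right)} = \frac{5 + W}{-1 + W} W = \frac{W \left(5 + W\right)}{-1 + W}$)
$\left(S{\left(w,0 \right)} - 36\right)^{2} = \left(\frac{6 \left(5 + 6\right)}{-1 + 6} - 36\right)^{2} = \left(6 \cdot \frac{1}{5} \cdot 11 - 36\right)^{2} = \left(\frac{66}{5} - 36\right)^{2} = \left(- \frac{114}{5}\right)^{2} = \frac{12996}{25}$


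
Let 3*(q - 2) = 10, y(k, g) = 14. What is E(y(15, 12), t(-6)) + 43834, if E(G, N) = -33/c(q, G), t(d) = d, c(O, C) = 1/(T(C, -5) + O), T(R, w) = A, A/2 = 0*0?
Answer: 43658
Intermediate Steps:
A = 0 (A = 2*(0*0) = 2*0 = 0)
T(R, w) = 0
q = 16/3 (q = 2 + (⅓)*10 = 2 + 10/3 = 16/3 ≈ 5.3333)
c(O, C) = 1/O (c(O, C) = 1/(0 + O) = 1/O)
E(G, N) = -176 (E(G, N) = -33/(1/(16/3)) = -33/3/16 = -33*16/3 = -176)
E(y(15, 12), t(-6)) + 43834 = -176 + 43834 = 43658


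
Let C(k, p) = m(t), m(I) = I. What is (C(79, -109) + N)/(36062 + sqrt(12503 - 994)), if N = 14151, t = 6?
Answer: 170176578/433485445 - 4719*sqrt(11509)/433485445 ≈ 0.39141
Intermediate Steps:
C(k, p) = 6
(C(79, -109) + N)/(36062 + sqrt(12503 - 994)) = (6 + 14151)/(36062 + sqrt(12503 - 994)) = 14157/(36062 + sqrt(11509))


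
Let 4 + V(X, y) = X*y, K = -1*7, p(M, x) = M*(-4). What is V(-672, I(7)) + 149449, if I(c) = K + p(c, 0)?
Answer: 172965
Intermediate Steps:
p(M, x) = -4*M
K = -7
I(c) = -7 - 4*c
V(X, y) = -4 + X*y
V(-672, I(7)) + 149449 = (-4 - 672*(-7 - 4*7)) + 149449 = (-4 - 672*(-7 - 28)) + 149449 = (-4 - 672*(-35)) + 149449 = (-4 + 23520) + 149449 = 23516 + 149449 = 172965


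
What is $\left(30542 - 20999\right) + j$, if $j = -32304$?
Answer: $-22761$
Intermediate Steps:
$\left(30542 - 20999\right) + j = \left(30542 - 20999\right) - 32304 = 9543 - 32304 = -22761$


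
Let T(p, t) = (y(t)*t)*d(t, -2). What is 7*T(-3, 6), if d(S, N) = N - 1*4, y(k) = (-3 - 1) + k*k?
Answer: -8064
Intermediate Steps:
y(k) = -4 + k²
d(S, N) = -4 + N (d(S, N) = N - 4 = -4 + N)
T(p, t) = -6*t*(-4 + t²) (T(p, t) = ((-4 + t²)*t)*(-4 - 2) = (t*(-4 + t²))*(-6) = -6*t*(-4 + t²))
7*T(-3, 6) = 7*(6*6*(4 - 1*6²)) = 7*(6*6*(4 - 1*36)) = 7*(6*6*(4 - 36)) = 7*(6*6*(-32)) = 7*(-1152) = -8064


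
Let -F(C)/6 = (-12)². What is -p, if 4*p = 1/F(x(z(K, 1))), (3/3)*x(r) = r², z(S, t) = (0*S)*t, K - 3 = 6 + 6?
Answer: 1/3456 ≈ 0.00028935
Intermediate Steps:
K = 15 (K = 3 + (6 + 6) = 3 + 12 = 15)
z(S, t) = 0 (z(S, t) = 0*t = 0)
x(r) = r²
F(C) = -864 (F(C) = -6*(-12)² = -6*144 = -864)
p = -1/3456 (p = (¼)/(-864) = (¼)*(-1/864) = -1/3456 ≈ -0.00028935)
-p = -1*(-1/3456) = 1/3456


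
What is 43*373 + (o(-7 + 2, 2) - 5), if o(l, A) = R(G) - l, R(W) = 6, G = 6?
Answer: 16045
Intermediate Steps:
o(l, A) = 6 - l
43*373 + (o(-7 + 2, 2) - 5) = 43*373 + ((6 - (-7 + 2)) - 5) = 16039 + ((6 - 1*(-5)) - 5) = 16039 + ((6 + 5) - 5) = 16039 + (11 - 5) = 16039 + 6 = 16045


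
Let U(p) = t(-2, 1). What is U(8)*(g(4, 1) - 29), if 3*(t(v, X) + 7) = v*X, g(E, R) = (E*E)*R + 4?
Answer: 69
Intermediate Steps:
g(E, R) = 4 + R*E² (g(E, R) = E²*R + 4 = R*E² + 4 = 4 + R*E²)
t(v, X) = -7 + X*v/3 (t(v, X) = -7 + (v*X)/3 = -7 + (X*v)/3 = -7 + X*v/3)
U(p) = -23/3 (U(p) = -7 + (⅓)*1*(-2) = -7 - ⅔ = -23/3)
U(8)*(g(4, 1) - 29) = -23*((4 + 1*4²) - 29)/3 = -23*((4 + 1*16) - 29)/3 = -23*((4 + 16) - 29)/3 = -23*(20 - 29)/3 = -23/3*(-9) = 69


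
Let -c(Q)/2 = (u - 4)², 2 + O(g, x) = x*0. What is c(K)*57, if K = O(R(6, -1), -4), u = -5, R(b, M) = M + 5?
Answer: -9234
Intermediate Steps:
R(b, M) = 5 + M
O(g, x) = -2 (O(g, x) = -2 + x*0 = -2 + 0 = -2)
K = -2
c(Q) = -162 (c(Q) = -2*(-5 - 4)² = -2*(-9)² = -2*81 = -162)
c(K)*57 = -162*57 = -9234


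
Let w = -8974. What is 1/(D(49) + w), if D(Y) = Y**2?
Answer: -1/6573 ≈ -0.00015214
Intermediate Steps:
1/(D(49) + w) = 1/(49**2 - 8974) = 1/(2401 - 8974) = 1/(-6573) = -1/6573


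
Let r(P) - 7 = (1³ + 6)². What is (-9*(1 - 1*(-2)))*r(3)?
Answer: -1512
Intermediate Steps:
r(P) = 56 (r(P) = 7 + (1³ + 6)² = 7 + (1 + 6)² = 7 + 7² = 7 + 49 = 56)
(-9*(1 - 1*(-2)))*r(3) = -9*(1 - 1*(-2))*56 = -9*(1 + 2)*56 = -9*3*56 = -27*56 = -1512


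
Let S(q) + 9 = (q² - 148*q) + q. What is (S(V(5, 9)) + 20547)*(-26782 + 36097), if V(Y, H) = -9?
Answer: 204389730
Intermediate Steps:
S(q) = -9 + q² - 147*q (S(q) = -9 + ((q² - 148*q) + q) = -9 + (q² - 147*q) = -9 + q² - 147*q)
(S(V(5, 9)) + 20547)*(-26782 + 36097) = ((-9 + (-9)² - 147*(-9)) + 20547)*(-26782 + 36097) = ((-9 + 81 + 1323) + 20547)*9315 = (1395 + 20547)*9315 = 21942*9315 = 204389730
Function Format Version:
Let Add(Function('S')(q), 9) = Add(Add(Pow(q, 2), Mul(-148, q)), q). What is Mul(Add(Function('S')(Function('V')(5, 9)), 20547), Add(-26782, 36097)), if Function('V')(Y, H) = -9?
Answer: 204389730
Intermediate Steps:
Function('S')(q) = Add(-9, Pow(q, 2), Mul(-147, q)) (Function('S')(q) = Add(-9, Add(Add(Pow(q, 2), Mul(-148, q)), q)) = Add(-9, Add(Pow(q, 2), Mul(-147, q))) = Add(-9, Pow(q, 2), Mul(-147, q)))
Mul(Add(Function('S')(Function('V')(5, 9)), 20547), Add(-26782, 36097)) = Mul(Add(Add(-9, Pow(-9, 2), Mul(-147, -9)), 20547), Add(-26782, 36097)) = Mul(Add(Add(-9, 81, 1323), 20547), 9315) = Mul(Add(1395, 20547), 9315) = Mul(21942, 9315) = 204389730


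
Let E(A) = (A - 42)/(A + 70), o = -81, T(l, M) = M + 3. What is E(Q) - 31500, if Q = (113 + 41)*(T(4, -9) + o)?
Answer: -3748380/119 ≈ -31499.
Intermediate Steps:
T(l, M) = 3 + M
Q = -13398 (Q = (113 + 41)*((3 - 9) - 81) = 154*(-6 - 81) = 154*(-87) = -13398)
E(A) = (-42 + A)/(70 + A)
E(Q) - 31500 = (-42 - 13398)/(70 - 13398) - 31500 = -13440/(-13328) - 31500 = -1/13328*(-13440) - 31500 = 120/119 - 31500 = -3748380/119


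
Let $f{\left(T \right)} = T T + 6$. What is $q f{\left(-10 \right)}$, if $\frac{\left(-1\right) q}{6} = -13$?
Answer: $8268$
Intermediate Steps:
$q = 78$ ($q = \left(-6\right) \left(-13\right) = 78$)
$f{\left(T \right)} = 6 + T^{2}$ ($f{\left(T \right)} = T^{2} + 6 = 6 + T^{2}$)
$q f{\left(-10 \right)} = 78 \left(6 + \left(-10\right)^{2}\right) = 78 \left(6 + 100\right) = 78 \cdot 106 = 8268$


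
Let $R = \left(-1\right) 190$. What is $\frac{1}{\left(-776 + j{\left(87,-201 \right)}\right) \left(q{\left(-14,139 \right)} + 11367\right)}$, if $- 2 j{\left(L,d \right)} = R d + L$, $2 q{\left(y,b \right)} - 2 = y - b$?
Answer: $- \frac{4}{899458307} \approx -4.4471 \cdot 10^{-9}$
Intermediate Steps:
$R = -190$
$q{\left(y,b \right)} = 1 + \frac{y}{2} - \frac{b}{2}$ ($q{\left(y,b \right)} = 1 + \frac{y - b}{2} = 1 - \left(\frac{b}{2} - \frac{y}{2}\right) = 1 + \frac{y}{2} - \frac{b}{2}$)
$j{\left(L,d \right)} = 95 d - \frac{L}{2}$ ($j{\left(L,d \right)} = - \frac{- 190 d + L}{2} = - \frac{L - 190 d}{2} = 95 d - \frac{L}{2}$)
$\frac{1}{\left(-776 + j{\left(87,-201 \right)}\right) \left(q{\left(-14,139 \right)} + 11367\right)} = \frac{1}{\left(-776 + \left(95 \left(-201\right) - \frac{87}{2}\right)\right) \left(\left(1 + \frac{1}{2} \left(-14\right) - \frac{139}{2}\right) + 11367\right)} = \frac{1}{\left(-776 - \frac{38277}{2}\right) \left(\left(1 - 7 - \frac{139}{2}\right) + 11367\right)} = \frac{1}{\left(-776 - \frac{38277}{2}\right) \left(- \frac{151}{2} + 11367\right)} = \frac{1}{\left(- \frac{39829}{2}\right) \frac{22583}{2}} = \frac{1}{- \frac{899458307}{4}} = - \frac{4}{899458307}$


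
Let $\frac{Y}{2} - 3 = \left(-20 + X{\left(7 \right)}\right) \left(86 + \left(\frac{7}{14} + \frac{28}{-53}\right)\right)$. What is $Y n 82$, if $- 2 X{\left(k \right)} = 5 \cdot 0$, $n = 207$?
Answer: $- \frac{3088283508}{53} \approx -5.827 \cdot 10^{7}$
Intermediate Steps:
$X{\left(k \right)} = 0$ ($X{\left(k \right)} = - \frac{5 \cdot 0}{2} = \left(- \frac{1}{2}\right) 0 = 0$)
$Y = - \frac{181942}{53}$ ($Y = 6 + 2 \left(-20 + 0\right) \left(86 + \left(\frac{7}{14} + \frac{28}{-53}\right)\right) = 6 + 2 \left(- 20 \left(86 + \left(7 \cdot \frac{1}{14} + 28 \left(- \frac{1}{53}\right)\right)\right)\right) = 6 + 2 \left(- 20 \left(86 + \left(\frac{1}{2} - \frac{28}{53}\right)\right)\right) = 6 + 2 \left(- 20 \left(86 - \frac{3}{106}\right)\right) = 6 + 2 \left(\left(-20\right) \frac{9113}{106}\right) = 6 + 2 \left(- \frac{91130}{53}\right) = 6 - \frac{182260}{53} = - \frac{181942}{53} \approx -3432.9$)
$Y n 82 = \left(- \frac{181942}{53}\right) 207 \cdot 82 = \left(- \frac{37661994}{53}\right) 82 = - \frac{3088283508}{53}$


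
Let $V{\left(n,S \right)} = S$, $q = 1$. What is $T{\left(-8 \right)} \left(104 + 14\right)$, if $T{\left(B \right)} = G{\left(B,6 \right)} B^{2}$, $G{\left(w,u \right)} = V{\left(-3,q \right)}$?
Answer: $7552$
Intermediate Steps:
$G{\left(w,u \right)} = 1$
$T{\left(B \right)} = B^{2}$ ($T{\left(B \right)} = 1 B^{2} = B^{2}$)
$T{\left(-8 \right)} \left(104 + 14\right) = \left(-8\right)^{2} \left(104 + 14\right) = 64 \cdot 118 = 7552$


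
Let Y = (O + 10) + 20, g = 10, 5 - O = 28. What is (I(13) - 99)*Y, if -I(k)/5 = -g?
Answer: -343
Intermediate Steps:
O = -23 (O = 5 - 1*28 = 5 - 28 = -23)
Y = 7 (Y = (-23 + 10) + 20 = -13 + 20 = 7)
I(k) = 50 (I(k) = -(-5)*10 = -5*(-10) = 50)
(I(13) - 99)*Y = (50 - 99)*7 = -49*7 = -343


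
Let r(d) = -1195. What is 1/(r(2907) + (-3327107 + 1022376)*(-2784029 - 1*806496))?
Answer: 1/8275194272580 ≈ 1.2084e-13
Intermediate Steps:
1/(r(2907) + (-3327107 + 1022376)*(-2784029 - 1*806496)) = 1/(-1195 + (-3327107 + 1022376)*(-2784029 - 1*806496)) = 1/(-1195 - 2304731*(-2784029 - 806496)) = 1/(-1195 - 2304731*(-3590525)) = 1/(-1195 + 8275194273775) = 1/8275194272580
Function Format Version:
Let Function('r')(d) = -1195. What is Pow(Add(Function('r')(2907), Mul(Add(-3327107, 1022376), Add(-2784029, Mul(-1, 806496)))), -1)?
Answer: Rational(1, 8275194272580) ≈ 1.2084e-13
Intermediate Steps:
Pow(Add(Function('r')(2907), Mul(Add(-3327107, 1022376), Add(-2784029, Mul(-1, 806496)))), -1) = Pow(Add(-1195, Mul(Add(-3327107, 1022376), Add(-2784029, Mul(-1, 806496)))), -1) = Pow(Add(-1195, Mul(-2304731, Add(-2784029, -806496))), -1) = Pow(Add(-1195, Mul(-2304731, -3590525)), -1) = Pow(Add(-1195, 8275194273775), -1) = Pow(8275194272580, -1) = Rational(1, 8275194272580)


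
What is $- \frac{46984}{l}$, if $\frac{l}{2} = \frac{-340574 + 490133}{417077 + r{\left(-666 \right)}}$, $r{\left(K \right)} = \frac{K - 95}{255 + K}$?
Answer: $- \frac{4026984732736}{61468749} \approx -65513.0$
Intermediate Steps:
$r{\left(K \right)} = \frac{-95 + K}{255 + K}$
$l = \frac{61468749}{85709704}$ ($l = 2 \frac{-340574 + 490133}{417077 + \frac{-95 - 666}{255 - 666}} = 2 \frac{149559}{417077 + \frac{1}{-411} \left(-761\right)} = 2 \frac{149559}{417077 - - \frac{761}{411}} = 2 \frac{149559}{417077 + \frac{761}{411}} = 2 \frac{149559}{\frac{171419408}{411}} = 2 \cdot 149559 \cdot \frac{411}{171419408} = 2 \cdot \frac{61468749}{171419408} = \frac{61468749}{85709704} \approx 0.71717$)
$- \frac{46984}{l} = - \frac{46984}{\frac{61468749}{85709704}} = \left(-46984\right) \frac{85709704}{61468749} = - \frac{4026984732736}{61468749}$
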